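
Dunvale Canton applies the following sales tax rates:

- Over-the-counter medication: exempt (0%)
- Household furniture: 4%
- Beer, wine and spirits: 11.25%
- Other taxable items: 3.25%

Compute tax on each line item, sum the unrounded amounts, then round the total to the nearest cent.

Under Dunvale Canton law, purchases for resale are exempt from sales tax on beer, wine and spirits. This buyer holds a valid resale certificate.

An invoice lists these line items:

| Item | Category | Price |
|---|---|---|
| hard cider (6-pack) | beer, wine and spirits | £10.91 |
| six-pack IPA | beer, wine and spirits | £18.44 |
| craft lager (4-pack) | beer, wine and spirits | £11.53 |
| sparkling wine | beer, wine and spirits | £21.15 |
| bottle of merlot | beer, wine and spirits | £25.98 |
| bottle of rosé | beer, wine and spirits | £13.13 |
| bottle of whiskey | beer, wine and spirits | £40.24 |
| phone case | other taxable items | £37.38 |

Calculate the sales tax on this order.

Hard cider (6-pack) £10.91: beer, wine and spirits, buyer-exempt → 0% → £0.00
Six-pack IPA £18.44: beer, wine and spirits, buyer-exempt → 0% → £0.00
Craft lager (4-pack) £11.53: beer, wine and spirits, buyer-exempt → 0% → £0.00
Sparkling wine £21.15: beer, wine and spirits, buyer-exempt → 0% → £0.00
Bottle of merlot £25.98: beer, wine and spirits, buyer-exempt → 0% → £0.00
Bottle of rosé £13.13: beer, wine and spirits, buyer-exempt → 0% → £0.00
Bottle of whiskey £40.24: beer, wine and spirits, buyer-exempt → 0% → £0.00
Phone case £37.38: other taxable items → 3.25% → £1.21485
Unrounded tax sum = £1.21485 → £1.21

£1.21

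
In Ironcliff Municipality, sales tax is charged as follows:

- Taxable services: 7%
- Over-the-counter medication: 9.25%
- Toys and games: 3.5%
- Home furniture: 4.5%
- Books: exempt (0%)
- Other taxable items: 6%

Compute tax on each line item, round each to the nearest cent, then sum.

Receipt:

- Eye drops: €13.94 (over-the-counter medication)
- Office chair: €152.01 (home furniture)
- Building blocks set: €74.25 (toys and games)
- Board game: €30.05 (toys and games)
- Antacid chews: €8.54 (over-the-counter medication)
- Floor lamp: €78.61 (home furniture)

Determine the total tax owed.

Eye drops €13.94: over-the-counter medication → 9.25% → €1.29
Office chair €152.01: home furniture → 4.5% → €6.84
Building blocks set €74.25: toys and games → 3.5% → €2.60
Board game €30.05: toys and games → 3.5% → €1.05
Antacid chews €8.54: over-the-counter medication → 9.25% → €0.79
Floor lamp €78.61: home furniture → 4.5% → €3.54
Total tax = €1.29 + €6.84 + €2.60 + €1.05 + €0.79 + €3.54 = €16.11

€16.11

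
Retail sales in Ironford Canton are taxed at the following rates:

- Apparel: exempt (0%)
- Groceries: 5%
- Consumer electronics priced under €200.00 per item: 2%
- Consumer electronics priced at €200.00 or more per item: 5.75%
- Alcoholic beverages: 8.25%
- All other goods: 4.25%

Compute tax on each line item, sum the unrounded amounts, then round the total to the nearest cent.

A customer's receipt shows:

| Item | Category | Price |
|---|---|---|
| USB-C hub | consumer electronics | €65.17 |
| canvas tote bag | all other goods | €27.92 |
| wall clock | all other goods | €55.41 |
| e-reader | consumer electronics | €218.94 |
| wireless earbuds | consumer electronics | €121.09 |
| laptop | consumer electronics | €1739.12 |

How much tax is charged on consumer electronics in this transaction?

USB-C hub €65.17: consumer electronics, under €200.00 → 2% → €1.3034
E-reader €218.94: consumer electronics, €200.00 or more → 5.75% → €12.58905
Wireless earbuds €121.09: consumer electronics, under €200.00 → 2% → €2.4218
Laptop €1739.12: consumer electronics, €200.00 or more → 5.75% → €99.9994
Tax on consumer electronics: unrounded sum = €116.31365 → €116.31

€116.31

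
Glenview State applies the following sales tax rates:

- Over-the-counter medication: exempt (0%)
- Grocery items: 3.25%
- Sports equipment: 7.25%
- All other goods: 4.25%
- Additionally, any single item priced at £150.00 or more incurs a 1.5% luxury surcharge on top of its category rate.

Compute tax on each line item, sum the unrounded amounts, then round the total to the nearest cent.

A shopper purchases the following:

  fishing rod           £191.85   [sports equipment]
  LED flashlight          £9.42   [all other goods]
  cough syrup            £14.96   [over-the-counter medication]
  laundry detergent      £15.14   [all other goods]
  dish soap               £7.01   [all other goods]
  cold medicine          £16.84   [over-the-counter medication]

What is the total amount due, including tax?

Fishing rod £191.85: sports equipment → 7.25% + 1.5% surcharge = 8.75% → £16.786875
LED flashlight £9.42: all other goods → 4.25% → £0.40035
Cough syrup £14.96: over-the-counter medication → 0% → £0.00
Laundry detergent £15.14: all other goods → 4.25% → £0.64345
Dish soap £7.01: all other goods → 4.25% → £0.297925
Cold medicine £16.84: over-the-counter medication → 0% → £0.00
Subtotal = £255.22; unrounded tax = £18.1286 → £18.13; total due = £273.35

£273.35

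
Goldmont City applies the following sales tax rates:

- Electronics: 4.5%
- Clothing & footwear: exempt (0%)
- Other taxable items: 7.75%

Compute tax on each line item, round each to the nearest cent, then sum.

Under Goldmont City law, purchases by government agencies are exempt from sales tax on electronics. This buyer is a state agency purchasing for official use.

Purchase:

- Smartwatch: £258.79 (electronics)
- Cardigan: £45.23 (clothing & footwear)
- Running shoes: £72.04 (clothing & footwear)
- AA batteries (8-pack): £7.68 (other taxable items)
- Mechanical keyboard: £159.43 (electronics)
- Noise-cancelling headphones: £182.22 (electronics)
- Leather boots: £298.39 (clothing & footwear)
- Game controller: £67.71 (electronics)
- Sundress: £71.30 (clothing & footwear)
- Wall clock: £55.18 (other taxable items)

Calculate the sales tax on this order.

£4.88

Smartwatch £258.79: electronics, buyer-exempt → 0% → £0.00
Cardigan £45.23: clothing & footwear → 0% → £0.00
Running shoes £72.04: clothing & footwear → 0% → £0.00
AA batteries (8-pack) £7.68: other taxable items → 7.75% → £0.60
Mechanical keyboard £159.43: electronics, buyer-exempt → 0% → £0.00
Noise-cancelling headphones £182.22: electronics, buyer-exempt → 0% → £0.00
Leather boots £298.39: clothing & footwear → 0% → £0.00
Game controller £67.71: electronics, buyer-exempt → 0% → £0.00
Sundress £71.30: clothing & footwear → 0% → £0.00
Wall clock £55.18: other taxable items → 7.75% → £4.28
Total tax = £0.60 + £4.28 = £4.88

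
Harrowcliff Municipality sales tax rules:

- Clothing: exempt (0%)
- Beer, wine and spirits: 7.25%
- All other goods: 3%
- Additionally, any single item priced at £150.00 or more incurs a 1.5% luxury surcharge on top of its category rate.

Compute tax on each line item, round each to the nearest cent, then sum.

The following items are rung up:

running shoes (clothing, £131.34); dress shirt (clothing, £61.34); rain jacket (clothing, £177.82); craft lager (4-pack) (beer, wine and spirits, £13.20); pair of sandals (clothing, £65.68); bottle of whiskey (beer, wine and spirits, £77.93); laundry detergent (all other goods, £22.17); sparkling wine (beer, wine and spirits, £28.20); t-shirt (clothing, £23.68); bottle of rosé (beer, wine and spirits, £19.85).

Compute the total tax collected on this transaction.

Running shoes £131.34: clothing → 0% → £0.00
Dress shirt £61.34: clothing → 0% → £0.00
Rain jacket £177.82: clothing → 0% + 1.5% surcharge = 1.5% → £2.67
Craft lager (4-pack) £13.20: beer, wine and spirits → 7.25% → £0.96
Pair of sandals £65.68: clothing → 0% → £0.00
Bottle of whiskey £77.93: beer, wine and spirits → 7.25% → £5.65
Laundry detergent £22.17: all other goods → 3% → £0.67
Sparkling wine £28.20: beer, wine and spirits → 7.25% → £2.04
T-shirt £23.68: clothing → 0% → £0.00
Bottle of rosé £19.85: beer, wine and spirits → 7.25% → £1.44
Total tax = £2.67 + £0.96 + £5.65 + £0.67 + £2.04 + £1.44 = £13.43

£13.43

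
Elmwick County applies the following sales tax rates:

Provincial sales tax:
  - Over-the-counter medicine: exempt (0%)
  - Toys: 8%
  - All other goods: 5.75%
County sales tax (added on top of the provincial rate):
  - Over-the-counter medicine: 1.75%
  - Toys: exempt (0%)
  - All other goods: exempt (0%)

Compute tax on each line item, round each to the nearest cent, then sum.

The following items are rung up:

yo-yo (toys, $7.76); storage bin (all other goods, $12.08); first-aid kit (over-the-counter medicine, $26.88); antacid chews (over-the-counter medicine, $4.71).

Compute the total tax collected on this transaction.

Yo-yo $7.76: toys → 8% + 0% county = 8% → $0.62
Storage bin $12.08: all other goods → 5.75% + 0% county = 5.75% → $0.69
First-aid kit $26.88: over-the-counter medicine → 0% + 1.75% county = 1.75% → $0.47
Antacid chews $4.71: over-the-counter medicine → 0% + 1.75% county = 1.75% → $0.08
Total tax = $0.62 + $0.69 + $0.47 + $0.08 = $1.86

$1.86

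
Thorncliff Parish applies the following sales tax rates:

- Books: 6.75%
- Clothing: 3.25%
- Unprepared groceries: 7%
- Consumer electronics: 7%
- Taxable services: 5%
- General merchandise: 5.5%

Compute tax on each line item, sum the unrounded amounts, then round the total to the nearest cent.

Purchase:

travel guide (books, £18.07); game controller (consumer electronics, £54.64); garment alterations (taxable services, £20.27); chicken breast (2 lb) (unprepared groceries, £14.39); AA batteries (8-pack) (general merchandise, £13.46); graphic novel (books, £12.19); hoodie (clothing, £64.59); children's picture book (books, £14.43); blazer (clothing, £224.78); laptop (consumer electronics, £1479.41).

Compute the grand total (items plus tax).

£2038.80

Travel guide £18.07: books → 6.75% → £1.219725
Game controller £54.64: consumer electronics → 7% → £3.8248
Garment alterations £20.27: taxable services → 5% → £1.0135
Chicken breast (2 lb) £14.39: unprepared groceries → 7% → £1.0073
AA batteries (8-pack) £13.46: general merchandise → 5.5% → £0.7403
Graphic novel £12.19: books → 6.75% → £0.822825
Hoodie £64.59: clothing → 3.25% → £2.099175
Children's picture book £14.43: books → 6.75% → £0.974025
Blazer £224.78: clothing → 3.25% → £7.30535
Laptop £1479.41: consumer electronics → 7% → £103.5587
Subtotal = £1916.23; unrounded tax = £122.5657 → £122.57; total due = £2038.80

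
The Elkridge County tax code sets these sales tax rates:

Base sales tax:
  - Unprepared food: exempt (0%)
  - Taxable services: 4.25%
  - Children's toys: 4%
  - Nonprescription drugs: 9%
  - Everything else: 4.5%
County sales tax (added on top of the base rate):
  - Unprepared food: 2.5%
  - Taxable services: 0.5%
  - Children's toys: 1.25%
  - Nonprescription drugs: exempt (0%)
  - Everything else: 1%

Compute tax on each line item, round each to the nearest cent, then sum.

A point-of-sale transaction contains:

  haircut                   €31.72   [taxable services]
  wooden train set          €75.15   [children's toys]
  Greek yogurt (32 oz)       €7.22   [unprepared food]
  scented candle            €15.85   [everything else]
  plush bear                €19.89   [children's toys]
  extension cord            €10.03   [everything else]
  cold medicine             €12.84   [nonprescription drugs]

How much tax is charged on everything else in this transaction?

Scented candle €15.85: everything else → 4.5% + 1% county = 5.5% → €0.87
Extension cord €10.03: everything else → 4.5% + 1% county = 5.5% → €0.55
Tax on everything else = €0.87 + €0.55 = €1.42

€1.42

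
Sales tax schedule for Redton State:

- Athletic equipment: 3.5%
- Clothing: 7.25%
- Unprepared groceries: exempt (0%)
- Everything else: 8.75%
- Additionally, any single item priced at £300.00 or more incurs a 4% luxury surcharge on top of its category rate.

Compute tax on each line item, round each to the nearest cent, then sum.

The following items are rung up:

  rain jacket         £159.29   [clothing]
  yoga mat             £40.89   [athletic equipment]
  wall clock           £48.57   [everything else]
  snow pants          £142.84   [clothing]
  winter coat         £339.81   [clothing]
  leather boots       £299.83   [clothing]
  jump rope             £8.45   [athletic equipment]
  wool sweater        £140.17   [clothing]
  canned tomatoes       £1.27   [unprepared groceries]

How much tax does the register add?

£98.02

Rain jacket £159.29: clothing → 7.25% → £11.55
Yoga mat £40.89: athletic equipment → 3.5% → £1.43
Wall clock £48.57: everything else → 8.75% → £4.25
Snow pants £142.84: clothing → 7.25% → £10.36
Winter coat £339.81: clothing → 7.25% + 4% surcharge = 11.25% → £38.23
Leather boots £299.83: clothing → 7.25% → £21.74
Jump rope £8.45: athletic equipment → 3.5% → £0.30
Wool sweater £140.17: clothing → 7.25% → £10.16
Canned tomatoes £1.27: unprepared groceries → 0% → £0.00
Total tax = £11.55 + £1.43 + £4.25 + £10.36 + £38.23 + £21.74 + £0.30 + £10.16 = £98.02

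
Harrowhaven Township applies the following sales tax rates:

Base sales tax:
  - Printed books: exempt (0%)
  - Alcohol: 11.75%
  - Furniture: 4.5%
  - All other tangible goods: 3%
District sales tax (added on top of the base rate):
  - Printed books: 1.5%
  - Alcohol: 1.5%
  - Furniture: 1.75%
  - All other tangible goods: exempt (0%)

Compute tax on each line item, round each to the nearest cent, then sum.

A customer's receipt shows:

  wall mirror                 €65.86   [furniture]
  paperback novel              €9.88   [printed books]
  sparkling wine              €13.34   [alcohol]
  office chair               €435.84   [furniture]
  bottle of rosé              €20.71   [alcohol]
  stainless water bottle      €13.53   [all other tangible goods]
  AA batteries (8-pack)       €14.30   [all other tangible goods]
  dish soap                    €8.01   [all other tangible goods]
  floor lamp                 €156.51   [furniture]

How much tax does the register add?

Wall mirror €65.86: furniture → 4.5% + 1.75% district = 6.25% → €4.12
Paperback novel €9.88: printed books → 0% + 1.5% district = 1.5% → €0.15
Sparkling wine €13.34: alcohol → 11.75% + 1.5% district = 13.25% → €1.77
Office chair €435.84: furniture → 4.5% + 1.75% district = 6.25% → €27.24
Bottle of rosé €20.71: alcohol → 11.75% + 1.5% district = 13.25% → €2.74
Stainless water bottle €13.53: all other tangible goods → 3% + 0% district = 3% → €0.41
AA batteries (8-pack) €14.30: all other tangible goods → 3% + 0% district = 3% → €0.43
Dish soap €8.01: all other tangible goods → 3% + 0% district = 3% → €0.24
Floor lamp €156.51: furniture → 4.5% + 1.75% district = 6.25% → €9.78
Total tax = €4.12 + €0.15 + €1.77 + €27.24 + €2.74 + €0.41 + €0.43 + €0.24 + €9.78 = €46.88

€46.88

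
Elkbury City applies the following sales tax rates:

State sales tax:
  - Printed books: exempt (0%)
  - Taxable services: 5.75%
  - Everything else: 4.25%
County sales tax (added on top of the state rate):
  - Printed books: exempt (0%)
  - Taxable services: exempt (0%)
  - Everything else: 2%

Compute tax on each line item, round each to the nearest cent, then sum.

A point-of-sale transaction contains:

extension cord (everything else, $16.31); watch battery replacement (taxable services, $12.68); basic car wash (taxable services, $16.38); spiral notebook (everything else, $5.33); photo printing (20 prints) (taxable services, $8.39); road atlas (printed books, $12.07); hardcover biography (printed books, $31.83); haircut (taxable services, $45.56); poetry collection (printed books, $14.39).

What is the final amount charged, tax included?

Extension cord $16.31: everything else → 4.25% + 2% county = 6.25% → $1.02
Watch battery replacement $12.68: taxable services → 5.75% + 0% county = 5.75% → $0.73
Basic car wash $16.38: taxable services → 5.75% + 0% county = 5.75% → $0.94
Spiral notebook $5.33: everything else → 4.25% + 2% county = 6.25% → $0.33
Photo printing (20 prints) $8.39: taxable services → 5.75% + 0% county = 5.75% → $0.48
Road atlas $12.07: printed books → 0% + 0% county = 0% → $0.00
Hardcover biography $31.83: printed books → 0% + 0% county = 0% → $0.00
Haircut $45.56: taxable services → 5.75% + 0% county = 5.75% → $2.62
Poetry collection $14.39: printed books → 0% + 0% county = 0% → $0.00
Subtotal = $162.94; tax = $6.12; total due = $169.06

$169.06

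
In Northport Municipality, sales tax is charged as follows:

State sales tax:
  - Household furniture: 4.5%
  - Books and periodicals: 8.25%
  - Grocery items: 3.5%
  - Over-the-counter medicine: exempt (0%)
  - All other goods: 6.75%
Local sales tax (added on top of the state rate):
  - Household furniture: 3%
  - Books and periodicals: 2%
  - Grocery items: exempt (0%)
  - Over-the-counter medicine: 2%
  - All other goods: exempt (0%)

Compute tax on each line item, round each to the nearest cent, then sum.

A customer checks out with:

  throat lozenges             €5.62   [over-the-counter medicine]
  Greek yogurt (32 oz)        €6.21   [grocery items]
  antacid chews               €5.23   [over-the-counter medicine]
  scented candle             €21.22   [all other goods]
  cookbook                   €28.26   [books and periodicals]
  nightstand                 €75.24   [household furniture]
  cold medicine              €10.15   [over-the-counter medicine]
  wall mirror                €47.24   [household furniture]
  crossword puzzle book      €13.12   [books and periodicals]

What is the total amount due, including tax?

Throat lozenges €5.62: over-the-counter medicine → 0% + 2% local = 2% → €0.11
Greek yogurt (32 oz) €6.21: grocery items → 3.5% + 0% local = 3.5% → €0.22
Antacid chews €5.23: over-the-counter medicine → 0% + 2% local = 2% → €0.10
Scented candle €21.22: all other goods → 6.75% + 0% local = 6.75% → €1.43
Cookbook €28.26: books and periodicals → 8.25% + 2% local = 10.25% → €2.90
Nightstand €75.24: household furniture → 4.5% + 3% local = 7.5% → €5.64
Cold medicine €10.15: over-the-counter medicine → 0% + 2% local = 2% → €0.20
Wall mirror €47.24: household furniture → 4.5% + 3% local = 7.5% → €3.54
Crossword puzzle book €13.12: books and periodicals → 8.25% + 2% local = 10.25% → €1.34
Subtotal = €212.29; tax = €15.48; total due = €227.77

€227.77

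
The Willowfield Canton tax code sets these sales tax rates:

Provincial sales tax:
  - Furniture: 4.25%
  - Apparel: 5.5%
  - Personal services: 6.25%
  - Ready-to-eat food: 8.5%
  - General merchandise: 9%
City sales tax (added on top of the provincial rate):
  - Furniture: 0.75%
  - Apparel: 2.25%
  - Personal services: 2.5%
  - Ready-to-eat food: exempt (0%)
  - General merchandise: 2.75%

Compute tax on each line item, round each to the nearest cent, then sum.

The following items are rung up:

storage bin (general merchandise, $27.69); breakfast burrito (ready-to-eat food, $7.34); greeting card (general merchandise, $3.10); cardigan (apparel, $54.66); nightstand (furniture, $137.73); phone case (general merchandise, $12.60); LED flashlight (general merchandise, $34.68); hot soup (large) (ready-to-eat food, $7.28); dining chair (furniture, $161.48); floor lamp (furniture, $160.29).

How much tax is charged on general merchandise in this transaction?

$9.16

Storage bin $27.69: general merchandise → 9% + 2.75% city = 11.75% → $3.25
Greeting card $3.10: general merchandise → 9% + 2.75% city = 11.75% → $0.36
Phone case $12.60: general merchandise → 9% + 2.75% city = 11.75% → $1.48
LED flashlight $34.68: general merchandise → 9% + 2.75% city = 11.75% → $4.07
Tax on general merchandise = $3.25 + $0.36 + $1.48 + $4.07 = $9.16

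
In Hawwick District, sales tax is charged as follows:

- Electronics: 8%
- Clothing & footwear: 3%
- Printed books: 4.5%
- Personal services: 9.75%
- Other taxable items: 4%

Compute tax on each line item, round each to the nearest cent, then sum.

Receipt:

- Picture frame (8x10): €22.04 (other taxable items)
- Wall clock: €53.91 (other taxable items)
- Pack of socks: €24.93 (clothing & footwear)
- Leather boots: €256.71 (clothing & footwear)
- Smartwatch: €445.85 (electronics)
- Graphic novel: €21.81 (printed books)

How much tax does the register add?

€48.14

Picture frame (8x10) €22.04: other taxable items → 4% → €0.88
Wall clock €53.91: other taxable items → 4% → €2.16
Pack of socks €24.93: clothing & footwear → 3% → €0.75
Leather boots €256.71: clothing & footwear → 3% → €7.70
Smartwatch €445.85: electronics → 8% → €35.67
Graphic novel €21.81: printed books → 4.5% → €0.98
Total tax = €0.88 + €2.16 + €0.75 + €7.70 + €35.67 + €0.98 = €48.14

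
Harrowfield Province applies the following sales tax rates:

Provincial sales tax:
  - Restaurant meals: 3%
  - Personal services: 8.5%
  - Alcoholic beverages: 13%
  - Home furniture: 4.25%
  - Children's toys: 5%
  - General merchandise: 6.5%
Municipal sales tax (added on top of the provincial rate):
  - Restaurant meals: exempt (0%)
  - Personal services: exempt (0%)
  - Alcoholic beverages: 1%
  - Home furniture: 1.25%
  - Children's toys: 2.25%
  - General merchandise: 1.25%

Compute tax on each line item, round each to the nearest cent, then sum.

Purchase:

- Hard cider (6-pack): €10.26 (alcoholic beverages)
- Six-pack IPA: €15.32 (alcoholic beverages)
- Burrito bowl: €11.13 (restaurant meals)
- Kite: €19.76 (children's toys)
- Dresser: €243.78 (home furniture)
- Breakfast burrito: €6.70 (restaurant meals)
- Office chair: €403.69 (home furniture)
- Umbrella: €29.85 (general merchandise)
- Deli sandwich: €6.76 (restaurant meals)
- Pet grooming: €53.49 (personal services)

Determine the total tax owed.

€48.21

Hard cider (6-pack) €10.26: alcoholic beverages → 13% + 1% municipal = 14% → €1.44
Six-pack IPA €15.32: alcoholic beverages → 13% + 1% municipal = 14% → €2.14
Burrito bowl €11.13: restaurant meals → 3% + 0% municipal = 3% → €0.33
Kite €19.76: children's toys → 5% + 2.25% municipal = 7.25% → €1.43
Dresser €243.78: home furniture → 4.25% + 1.25% municipal = 5.5% → €13.41
Breakfast burrito €6.70: restaurant meals → 3% + 0% municipal = 3% → €0.20
Office chair €403.69: home furniture → 4.25% + 1.25% municipal = 5.5% → €22.20
Umbrella €29.85: general merchandise → 6.5% + 1.25% municipal = 7.75% → €2.31
Deli sandwich €6.76: restaurant meals → 3% + 0% municipal = 3% → €0.20
Pet grooming €53.49: personal services → 8.5% + 0% municipal = 8.5% → €4.55
Total tax = €1.44 + €2.14 + €0.33 + €1.43 + €13.41 + €0.20 + €22.20 + €2.31 + €0.20 + €4.55 = €48.21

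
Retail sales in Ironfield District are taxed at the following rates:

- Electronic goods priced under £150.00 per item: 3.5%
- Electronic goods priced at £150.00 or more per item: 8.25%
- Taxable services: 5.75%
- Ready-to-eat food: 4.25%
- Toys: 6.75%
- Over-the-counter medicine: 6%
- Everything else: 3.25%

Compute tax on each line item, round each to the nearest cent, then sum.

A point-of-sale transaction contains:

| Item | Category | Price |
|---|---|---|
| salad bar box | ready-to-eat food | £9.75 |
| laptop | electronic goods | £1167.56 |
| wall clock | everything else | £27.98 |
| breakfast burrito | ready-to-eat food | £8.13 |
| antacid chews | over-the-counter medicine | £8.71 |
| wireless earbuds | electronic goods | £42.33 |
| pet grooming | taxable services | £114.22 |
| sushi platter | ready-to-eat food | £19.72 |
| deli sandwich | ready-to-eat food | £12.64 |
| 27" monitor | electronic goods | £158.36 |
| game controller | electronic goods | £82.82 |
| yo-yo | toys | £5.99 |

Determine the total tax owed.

£124.30

Salad bar box £9.75: ready-to-eat food → 4.25% → £0.41
Laptop £1167.56: electronic goods, £150.00 or more → 8.25% → £96.32
Wall clock £27.98: everything else → 3.25% → £0.91
Breakfast burrito £8.13: ready-to-eat food → 4.25% → £0.35
Antacid chews £8.71: over-the-counter medicine → 6% → £0.52
Wireless earbuds £42.33: electronic goods, under £150.00 → 3.5% → £1.48
Pet grooming £114.22: taxable services → 5.75% → £6.57
Sushi platter £19.72: ready-to-eat food → 4.25% → £0.84
Deli sandwich £12.64: ready-to-eat food → 4.25% → £0.54
27" monitor £158.36: electronic goods, £150.00 or more → 8.25% → £13.06
Game controller £82.82: electronic goods, under £150.00 → 3.5% → £2.90
Yo-yo £5.99: toys → 6.75% → £0.40
Total tax = £0.41 + £96.32 + £0.91 + £0.35 + £0.52 + £1.48 + £6.57 + £0.84 + £0.54 + £13.06 + £2.90 + £0.40 = £124.30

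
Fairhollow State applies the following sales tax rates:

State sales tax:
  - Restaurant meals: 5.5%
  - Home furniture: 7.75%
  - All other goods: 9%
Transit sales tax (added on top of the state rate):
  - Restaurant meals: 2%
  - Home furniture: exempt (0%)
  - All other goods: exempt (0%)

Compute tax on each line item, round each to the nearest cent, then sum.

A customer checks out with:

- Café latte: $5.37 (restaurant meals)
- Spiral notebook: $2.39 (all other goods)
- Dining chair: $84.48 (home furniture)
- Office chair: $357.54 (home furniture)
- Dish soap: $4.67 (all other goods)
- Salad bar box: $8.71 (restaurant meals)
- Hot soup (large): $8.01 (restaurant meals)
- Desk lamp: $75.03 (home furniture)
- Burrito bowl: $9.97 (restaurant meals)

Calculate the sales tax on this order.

$43.11

Café latte $5.37: restaurant meals → 5.5% + 2% transit = 7.5% → $0.40
Spiral notebook $2.39: all other goods → 9% + 0% transit = 9% → $0.22
Dining chair $84.48: home furniture → 7.75% + 0% transit = 7.75% → $6.55
Office chair $357.54: home furniture → 7.75% + 0% transit = 7.75% → $27.71
Dish soap $4.67: all other goods → 9% + 0% transit = 9% → $0.42
Salad bar box $8.71: restaurant meals → 5.5% + 2% transit = 7.5% → $0.65
Hot soup (large) $8.01: restaurant meals → 5.5% + 2% transit = 7.5% → $0.60
Desk lamp $75.03: home furniture → 7.75% + 0% transit = 7.75% → $5.81
Burrito bowl $9.97: restaurant meals → 5.5% + 2% transit = 7.5% → $0.75
Total tax = $0.40 + $0.22 + $6.55 + $27.71 + $0.42 + $0.65 + $0.60 + $5.81 + $0.75 = $43.11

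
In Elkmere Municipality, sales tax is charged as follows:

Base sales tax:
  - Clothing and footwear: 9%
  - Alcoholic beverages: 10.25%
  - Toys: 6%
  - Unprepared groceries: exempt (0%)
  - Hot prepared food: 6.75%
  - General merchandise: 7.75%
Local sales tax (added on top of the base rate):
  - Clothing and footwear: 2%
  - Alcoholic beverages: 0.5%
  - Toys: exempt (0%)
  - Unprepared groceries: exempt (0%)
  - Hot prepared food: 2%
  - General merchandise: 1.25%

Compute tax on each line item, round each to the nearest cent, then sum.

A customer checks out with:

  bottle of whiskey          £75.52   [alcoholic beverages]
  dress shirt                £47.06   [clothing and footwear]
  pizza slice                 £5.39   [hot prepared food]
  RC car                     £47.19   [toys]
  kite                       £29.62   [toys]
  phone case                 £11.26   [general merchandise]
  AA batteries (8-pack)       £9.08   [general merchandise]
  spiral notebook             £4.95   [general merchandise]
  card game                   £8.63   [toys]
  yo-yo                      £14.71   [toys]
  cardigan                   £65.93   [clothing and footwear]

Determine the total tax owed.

Bottle of whiskey £75.52: alcoholic beverages → 10.25% + 0.5% local = 10.75% → £8.12
Dress shirt £47.06: clothing and footwear → 9% + 2% local = 11% → £5.18
Pizza slice £5.39: hot prepared food → 6.75% + 2% local = 8.75% → £0.47
RC car £47.19: toys → 6% + 0% local = 6% → £2.83
Kite £29.62: toys → 6% + 0% local = 6% → £1.78
Phone case £11.26: general merchandise → 7.75% + 1.25% local = 9% → £1.01
AA batteries (8-pack) £9.08: general merchandise → 7.75% + 1.25% local = 9% → £0.82
Spiral notebook £4.95: general merchandise → 7.75% + 1.25% local = 9% → £0.45
Card game £8.63: toys → 6% + 0% local = 6% → £0.52
Yo-yo £14.71: toys → 6% + 0% local = 6% → £0.88
Cardigan £65.93: clothing and footwear → 9% + 2% local = 11% → £7.25
Total tax = £8.12 + £5.18 + £0.47 + £2.83 + £1.78 + £1.01 + £0.82 + £0.45 + £0.52 + £0.88 + £7.25 = £29.31

£29.31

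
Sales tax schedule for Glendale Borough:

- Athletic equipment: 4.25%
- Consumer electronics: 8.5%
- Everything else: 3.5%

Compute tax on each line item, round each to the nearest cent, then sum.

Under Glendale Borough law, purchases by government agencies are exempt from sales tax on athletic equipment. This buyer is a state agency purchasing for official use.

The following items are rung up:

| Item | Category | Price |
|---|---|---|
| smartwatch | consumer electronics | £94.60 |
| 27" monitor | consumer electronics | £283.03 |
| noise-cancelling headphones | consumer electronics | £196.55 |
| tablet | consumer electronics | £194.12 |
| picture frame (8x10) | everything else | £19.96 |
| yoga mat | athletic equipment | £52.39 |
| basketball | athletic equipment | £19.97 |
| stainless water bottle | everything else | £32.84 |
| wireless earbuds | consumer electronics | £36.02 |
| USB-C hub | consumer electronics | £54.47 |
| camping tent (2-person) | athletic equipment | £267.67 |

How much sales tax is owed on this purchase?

Smartwatch £94.60: consumer electronics → 8.5% → £8.04
27" monitor £283.03: consumer electronics → 8.5% → £24.06
Noise-cancelling headphones £196.55: consumer electronics → 8.5% → £16.71
Tablet £194.12: consumer electronics → 8.5% → £16.50
Picture frame (8x10) £19.96: everything else → 3.5% → £0.70
Yoga mat £52.39: athletic equipment, buyer-exempt → 0% → £0.00
Basketball £19.97: athletic equipment, buyer-exempt → 0% → £0.00
Stainless water bottle £32.84: everything else → 3.5% → £1.15
Wireless earbuds £36.02: consumer electronics → 8.5% → £3.06
USB-C hub £54.47: consumer electronics → 8.5% → £4.63
Camping tent (2-person) £267.67: athletic equipment, buyer-exempt → 0% → £0.00
Total tax = £8.04 + £24.06 + £16.71 + £16.50 + £0.70 + £1.15 + £3.06 + £4.63 = £74.85

£74.85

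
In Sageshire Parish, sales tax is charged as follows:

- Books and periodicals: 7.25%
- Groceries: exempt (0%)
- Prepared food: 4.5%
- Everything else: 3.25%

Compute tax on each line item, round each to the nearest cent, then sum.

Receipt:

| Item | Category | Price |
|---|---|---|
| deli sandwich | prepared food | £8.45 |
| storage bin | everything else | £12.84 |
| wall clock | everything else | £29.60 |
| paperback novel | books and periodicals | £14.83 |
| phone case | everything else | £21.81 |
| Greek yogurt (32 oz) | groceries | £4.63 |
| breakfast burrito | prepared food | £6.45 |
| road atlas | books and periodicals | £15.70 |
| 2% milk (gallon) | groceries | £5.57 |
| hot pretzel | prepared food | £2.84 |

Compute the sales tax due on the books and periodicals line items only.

Paperback novel £14.83: books and periodicals → 7.25% → £1.08
Road atlas £15.70: books and periodicals → 7.25% → £1.14
Tax on books and periodicals = £1.08 + £1.14 = £2.22

£2.22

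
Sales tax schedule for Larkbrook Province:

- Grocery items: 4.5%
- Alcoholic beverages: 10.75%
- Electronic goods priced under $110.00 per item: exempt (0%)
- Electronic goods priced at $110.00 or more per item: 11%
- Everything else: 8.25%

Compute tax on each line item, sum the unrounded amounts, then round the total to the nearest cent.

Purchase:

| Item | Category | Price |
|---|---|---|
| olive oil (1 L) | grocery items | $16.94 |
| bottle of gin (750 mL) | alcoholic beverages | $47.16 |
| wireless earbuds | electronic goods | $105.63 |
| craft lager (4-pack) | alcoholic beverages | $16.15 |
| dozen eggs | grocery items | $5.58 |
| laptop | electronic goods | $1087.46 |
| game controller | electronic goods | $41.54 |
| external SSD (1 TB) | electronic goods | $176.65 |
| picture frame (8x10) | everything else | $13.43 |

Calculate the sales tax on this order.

$147.98

Olive oil (1 L) $16.94: grocery items → 4.5% → $0.7623
Bottle of gin (750 mL) $47.16: alcoholic beverages → 10.75% → $5.0697
Wireless earbuds $105.63: electronic goods, under $110.00 → 0% → $0.00
Craft lager (4-pack) $16.15: alcoholic beverages → 10.75% → $1.736125
Dozen eggs $5.58: grocery items → 4.5% → $0.2511
Laptop $1087.46: electronic goods, $110.00 or more → 11% → $119.6206
Game controller $41.54: electronic goods, under $110.00 → 0% → $0.00
External SSD (1 TB) $176.65: electronic goods, $110.00 or more → 11% → $19.4315
Picture frame (8x10) $13.43: everything else → 8.25% → $1.107975
Unrounded tax sum = $147.9793 → $147.98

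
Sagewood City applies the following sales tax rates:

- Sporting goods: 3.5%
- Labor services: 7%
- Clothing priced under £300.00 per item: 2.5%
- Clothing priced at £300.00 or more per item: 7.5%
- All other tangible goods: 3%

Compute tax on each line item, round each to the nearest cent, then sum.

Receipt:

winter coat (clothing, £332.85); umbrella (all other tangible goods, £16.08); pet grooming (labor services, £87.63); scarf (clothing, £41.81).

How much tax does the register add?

Winter coat £332.85: clothing, £300.00 or more → 7.5% → £24.96
Umbrella £16.08: all other tangible goods → 3% → £0.48
Pet grooming £87.63: labor services → 7% → £6.13
Scarf £41.81: clothing, under £300.00 → 2.5% → £1.05
Total tax = £24.96 + £0.48 + £6.13 + £1.05 = £32.62

£32.62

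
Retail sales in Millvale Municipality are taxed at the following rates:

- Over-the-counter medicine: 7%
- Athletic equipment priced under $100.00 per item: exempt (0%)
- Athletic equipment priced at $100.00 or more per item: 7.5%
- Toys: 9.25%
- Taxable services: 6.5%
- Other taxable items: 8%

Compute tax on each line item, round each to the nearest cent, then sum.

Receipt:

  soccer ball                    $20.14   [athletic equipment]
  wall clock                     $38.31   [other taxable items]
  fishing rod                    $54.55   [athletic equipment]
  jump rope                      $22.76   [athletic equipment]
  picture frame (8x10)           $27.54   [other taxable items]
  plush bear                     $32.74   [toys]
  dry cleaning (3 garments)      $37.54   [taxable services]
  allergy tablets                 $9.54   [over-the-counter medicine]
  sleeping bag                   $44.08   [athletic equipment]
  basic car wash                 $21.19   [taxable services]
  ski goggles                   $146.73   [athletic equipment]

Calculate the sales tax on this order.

$23.78

Soccer ball $20.14: athletic equipment, under $100.00 → 0% → $0.00
Wall clock $38.31: other taxable items → 8% → $3.06
Fishing rod $54.55: athletic equipment, under $100.00 → 0% → $0.00
Jump rope $22.76: athletic equipment, under $100.00 → 0% → $0.00
Picture frame (8x10) $27.54: other taxable items → 8% → $2.20
Plush bear $32.74: toys → 9.25% → $3.03
Dry cleaning (3 garments) $37.54: taxable services → 6.5% → $2.44
Allergy tablets $9.54: over-the-counter medicine → 7% → $0.67
Sleeping bag $44.08: athletic equipment, under $100.00 → 0% → $0.00
Basic car wash $21.19: taxable services → 6.5% → $1.38
Ski goggles $146.73: athletic equipment, $100.00 or more → 7.5% → $11.00
Total tax = $3.06 + $2.20 + $3.03 + $2.44 + $0.67 + $1.38 + $11.00 = $23.78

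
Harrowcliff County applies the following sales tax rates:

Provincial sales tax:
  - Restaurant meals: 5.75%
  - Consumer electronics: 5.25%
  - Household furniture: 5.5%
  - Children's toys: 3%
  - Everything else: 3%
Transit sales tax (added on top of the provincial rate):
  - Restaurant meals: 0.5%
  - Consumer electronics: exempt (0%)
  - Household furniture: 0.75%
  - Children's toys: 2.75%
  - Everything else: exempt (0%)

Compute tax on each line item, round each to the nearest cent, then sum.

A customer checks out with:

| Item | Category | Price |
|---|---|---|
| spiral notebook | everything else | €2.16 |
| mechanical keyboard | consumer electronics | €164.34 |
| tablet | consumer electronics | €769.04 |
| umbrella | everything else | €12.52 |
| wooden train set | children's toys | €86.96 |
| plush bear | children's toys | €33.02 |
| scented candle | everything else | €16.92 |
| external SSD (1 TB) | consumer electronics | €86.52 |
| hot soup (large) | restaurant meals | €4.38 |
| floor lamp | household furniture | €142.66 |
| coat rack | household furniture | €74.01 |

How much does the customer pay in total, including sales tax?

Spiral notebook €2.16: everything else → 3% + 0% transit = 3% → €0.06
Mechanical keyboard €164.34: consumer electronics → 5.25% + 0% transit = 5.25% → €8.63
Tablet €769.04: consumer electronics → 5.25% + 0% transit = 5.25% → €40.37
Umbrella €12.52: everything else → 3% + 0% transit = 3% → €0.38
Wooden train set €86.96: children's toys → 3% + 2.75% transit = 5.75% → €5.00
Plush bear €33.02: children's toys → 3% + 2.75% transit = 5.75% → €1.90
Scented candle €16.92: everything else → 3% + 0% transit = 3% → €0.51
External SSD (1 TB) €86.52: consumer electronics → 5.25% + 0% transit = 5.25% → €4.54
Hot soup (large) €4.38: restaurant meals → 5.75% + 0.5% transit = 6.25% → €0.27
Floor lamp €142.66: household furniture → 5.5% + 0.75% transit = 6.25% → €8.92
Coat rack €74.01: household furniture → 5.5% + 0.75% transit = 6.25% → €4.63
Subtotal = €1392.53; tax = €75.21; total due = €1467.74

€1467.74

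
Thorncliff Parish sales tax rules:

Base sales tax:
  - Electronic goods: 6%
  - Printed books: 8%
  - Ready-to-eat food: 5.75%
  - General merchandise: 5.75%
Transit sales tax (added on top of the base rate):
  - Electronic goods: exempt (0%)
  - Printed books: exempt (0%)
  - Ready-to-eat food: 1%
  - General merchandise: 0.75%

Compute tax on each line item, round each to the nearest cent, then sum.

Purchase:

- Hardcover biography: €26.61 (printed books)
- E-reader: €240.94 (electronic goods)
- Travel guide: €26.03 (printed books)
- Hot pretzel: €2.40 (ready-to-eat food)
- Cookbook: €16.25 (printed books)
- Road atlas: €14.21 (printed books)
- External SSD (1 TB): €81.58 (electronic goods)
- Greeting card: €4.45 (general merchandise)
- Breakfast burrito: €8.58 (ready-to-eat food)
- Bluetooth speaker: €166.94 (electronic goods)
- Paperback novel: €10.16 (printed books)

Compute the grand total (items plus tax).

Hardcover biography €26.61: printed books → 8% + 0% transit = 8% → €2.13
E-reader €240.94: electronic goods → 6% + 0% transit = 6% → €14.46
Travel guide €26.03: printed books → 8% + 0% transit = 8% → €2.08
Hot pretzel €2.40: ready-to-eat food → 5.75% + 1% transit = 6.75% → €0.16
Cookbook €16.25: printed books → 8% + 0% transit = 8% → €1.30
Road atlas €14.21: printed books → 8% + 0% transit = 8% → €1.14
External SSD (1 TB) €81.58: electronic goods → 6% + 0% transit = 6% → €4.89
Greeting card €4.45: general merchandise → 5.75% + 0.75% transit = 6.5% → €0.29
Breakfast burrito €8.58: ready-to-eat food → 5.75% + 1% transit = 6.75% → €0.58
Bluetooth speaker €166.94: electronic goods → 6% + 0% transit = 6% → €10.02
Paperback novel €10.16: printed books → 8% + 0% transit = 8% → €0.81
Subtotal = €598.15; tax = €37.86; total due = €636.01

€636.01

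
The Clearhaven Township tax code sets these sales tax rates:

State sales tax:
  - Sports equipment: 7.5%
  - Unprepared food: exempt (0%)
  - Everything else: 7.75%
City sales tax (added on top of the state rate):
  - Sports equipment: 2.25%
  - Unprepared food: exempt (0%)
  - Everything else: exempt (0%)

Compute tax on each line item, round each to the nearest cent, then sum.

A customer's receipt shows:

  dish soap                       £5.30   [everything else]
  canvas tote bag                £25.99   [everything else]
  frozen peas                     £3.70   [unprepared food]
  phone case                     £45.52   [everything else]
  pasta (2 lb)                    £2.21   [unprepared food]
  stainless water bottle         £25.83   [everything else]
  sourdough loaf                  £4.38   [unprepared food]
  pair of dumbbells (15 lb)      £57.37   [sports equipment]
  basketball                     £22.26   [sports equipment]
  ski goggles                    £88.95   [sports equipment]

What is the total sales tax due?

£24.38

Dish soap £5.30: everything else → 7.75% + 0% city = 7.75% → £0.41
Canvas tote bag £25.99: everything else → 7.75% + 0% city = 7.75% → £2.01
Frozen peas £3.70: unprepared food → 0% + 0% city = 0% → £0.00
Phone case £45.52: everything else → 7.75% + 0% city = 7.75% → £3.53
Pasta (2 lb) £2.21: unprepared food → 0% + 0% city = 0% → £0.00
Stainless water bottle £25.83: everything else → 7.75% + 0% city = 7.75% → £2.00
Sourdough loaf £4.38: unprepared food → 0% + 0% city = 0% → £0.00
Pair of dumbbells (15 lb) £57.37: sports equipment → 7.5% + 2.25% city = 9.75% → £5.59
Basketball £22.26: sports equipment → 7.5% + 2.25% city = 9.75% → £2.17
Ski goggles £88.95: sports equipment → 7.5% + 2.25% city = 9.75% → £8.67
Total tax = £0.41 + £2.01 + £3.53 + £2.00 + £5.59 + £2.17 + £8.67 = £24.38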